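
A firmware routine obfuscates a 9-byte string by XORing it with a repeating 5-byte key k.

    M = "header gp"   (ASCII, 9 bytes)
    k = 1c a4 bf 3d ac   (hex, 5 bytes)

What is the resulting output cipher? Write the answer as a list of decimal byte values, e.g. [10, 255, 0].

The 5-byte key repeats, so the effective keystream is 1c a4 bf 3d ac 1c a4 bf 3d.
byte 0: 104 xor  28 = 116
byte 1: 101 xor 164 = 193
byte 2:  97 xor 191 = 222
byte 3: 100 xor  61 =  89
byte 4: 101 xor 172 = 201
byte 5: 114 xor  28 = 110
byte 6:  32 xor 164 = 132
byte 7: 103 xor 191 = 216
byte 8: 112 xor  61 =  77

[116, 193, 222, 89, 201, 110, 132, 216, 77]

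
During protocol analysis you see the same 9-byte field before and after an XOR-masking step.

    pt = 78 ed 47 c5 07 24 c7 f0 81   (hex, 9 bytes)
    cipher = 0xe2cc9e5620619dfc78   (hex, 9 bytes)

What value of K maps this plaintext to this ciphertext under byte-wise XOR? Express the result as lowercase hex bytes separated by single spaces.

Since cipher = pt ⊕ K, XORing both sides with pt gives K = pt ⊕ cipher.
120 ⊕ 226 = 154
237 ⊕ 204 =  33
 71 ⊕ 158 = 217
197 ⊕  86 = 147
  7 ⊕  32 =  39
 36 ⊕  97 =  69
199 ⊕ 157 =  90
240 ⊕ 252 =  12
129 ⊕ 120 = 249

9a 21 d9 93 27 45 5a 0c f9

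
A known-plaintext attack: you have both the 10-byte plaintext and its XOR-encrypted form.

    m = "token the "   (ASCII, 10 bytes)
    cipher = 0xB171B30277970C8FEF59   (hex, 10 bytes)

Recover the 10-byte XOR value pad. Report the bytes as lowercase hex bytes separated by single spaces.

Since cipher = m ⊕ pad, XORing both sides with m gives pad = m ⊕ cipher.
116 ⊕ 177 = 197
111 ⊕ 113 =  30
107 ⊕ 179 = 216
101 ⊕   2 = 103
110 ⊕ 119 =  25
 32 ⊕ 151 = 183
116 ⊕  12 = 120
104 ⊕ 143 = 231
101 ⊕ 239 = 138
 32 ⊕  89 = 121

c5 1e d8 67 19 b7 78 e7 8a 79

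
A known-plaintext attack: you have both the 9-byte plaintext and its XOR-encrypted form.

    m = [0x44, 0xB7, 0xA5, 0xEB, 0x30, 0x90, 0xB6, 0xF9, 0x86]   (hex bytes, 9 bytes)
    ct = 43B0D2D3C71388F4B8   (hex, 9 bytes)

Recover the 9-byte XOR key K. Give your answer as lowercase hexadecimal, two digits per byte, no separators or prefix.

Since ct = m ⊕ K, XORing both sides with m gives K = m ⊕ ct.
01000100 ^ 01000011 = 00000111
10110111 ^ 10110000 = 00000111
10100101 ^ 11010010 = 01110111
11101011 ^ 11010011 = 00111000
00110000 ^ 11000111 = 11110111
10010000 ^ 00010011 = 10000011
10110110 ^ 10001000 = 00111110
11111001 ^ 11110100 = 00001101
10000110 ^ 10111000 = 00111110

07077738f7833e0d3e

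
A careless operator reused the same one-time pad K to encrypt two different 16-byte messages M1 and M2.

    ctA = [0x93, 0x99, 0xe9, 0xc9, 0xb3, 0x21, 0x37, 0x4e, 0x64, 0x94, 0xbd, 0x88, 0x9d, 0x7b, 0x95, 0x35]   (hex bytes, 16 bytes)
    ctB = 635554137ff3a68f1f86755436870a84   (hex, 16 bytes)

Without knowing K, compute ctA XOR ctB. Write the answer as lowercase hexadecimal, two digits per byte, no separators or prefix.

f0ccbddaccd291c17b12c8dcabfc9fb1

ctA ⊕ ctB = (M1 ⊕ K) ⊕ (M2 ⊕ K) = M1 ⊕ M2 — the shared key cancels under XOR.
10010011 ⊕ 01100011 = 11110000
10011001 ⊕ 01010101 = 11001100
11101001 ⊕ 01010100 = 10111101
11001001 ⊕ 00010011 = 11011010
10110011 ⊕ 01111111 = 11001100
00100001 ⊕ 11110011 = 11010010
00110111 ⊕ 10100110 = 10010001
01001110 ⊕ 10001111 = 11000001
01100100 ⊕ 00011111 = 01111011
10010100 ⊕ 10000110 = 00010010
10111101 ⊕ 01110101 = 11001000
10001000 ⊕ 01010100 = 11011100
10011101 ⊕ 00110110 = 10101011
01111011 ⊕ 10000111 = 11111100
10010101 ⊕ 00001010 = 10011111
00110101 ⊕ 10000100 = 10110001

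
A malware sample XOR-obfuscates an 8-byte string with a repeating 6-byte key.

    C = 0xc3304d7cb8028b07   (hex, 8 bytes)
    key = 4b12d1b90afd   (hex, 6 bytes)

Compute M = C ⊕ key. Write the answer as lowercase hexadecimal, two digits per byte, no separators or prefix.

88229cc5b2ffc015

The 6-byte key repeats, so the effective keystream is 4b 12 d1 b9 0a fd 4b 12.
byte 0: 11000011 ⊕ 01001011 = 10001000
byte 1: 00110000 ⊕ 00010010 = 00100010
byte 2: 01001101 ⊕ 11010001 = 10011100
byte 3: 01111100 ⊕ 10111001 = 11000101
byte 4: 10111000 ⊕ 00001010 = 10110010
byte 5: 00000010 ⊕ 11111101 = 11111111
byte 6: 10001011 ⊕ 01001011 = 11000000
byte 7: 00000111 ⊕ 00010010 = 00010101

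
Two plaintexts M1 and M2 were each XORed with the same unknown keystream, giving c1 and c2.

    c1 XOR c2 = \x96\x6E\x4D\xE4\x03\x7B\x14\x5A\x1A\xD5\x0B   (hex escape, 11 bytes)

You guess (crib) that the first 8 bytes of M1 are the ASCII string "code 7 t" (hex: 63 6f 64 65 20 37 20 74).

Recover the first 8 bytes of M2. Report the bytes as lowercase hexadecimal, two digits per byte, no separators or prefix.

f5012981234c342e

Since c1 ⊕ c2 = M1 ⊕ M2, XORing with the guessed M1 bytes yields the corresponding M2 bytes: M2 = (c1 ⊕ c2) ⊕ M1.
byte 0: 96 ^ 63 = f5
byte 1: 6e ^ 6f = 01
byte 2: 4d ^ 64 = 29
byte 3: e4 ^ 65 = 81
byte 4: 03 ^ 20 = 23
byte 5: 7b ^ 37 = 4c
byte 6: 14 ^ 20 = 34
byte 7: 5a ^ 74 = 2e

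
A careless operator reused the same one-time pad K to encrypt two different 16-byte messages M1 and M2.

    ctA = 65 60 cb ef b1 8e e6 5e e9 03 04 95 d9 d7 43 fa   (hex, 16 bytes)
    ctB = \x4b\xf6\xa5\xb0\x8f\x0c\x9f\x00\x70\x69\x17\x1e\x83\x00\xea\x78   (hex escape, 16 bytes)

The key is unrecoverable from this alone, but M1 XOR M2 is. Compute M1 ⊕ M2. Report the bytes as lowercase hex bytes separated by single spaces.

ctA ⊕ ctB = (M1 ⊕ K) ⊕ (M2 ⊕ K) = M1 ⊕ M2 — the shared key cancels under XOR.
65 ^ 4b = 2e
60 ^ f6 = 96
cb ^ a5 = 6e
ef ^ b0 = 5f
b1 ^ 8f = 3e
8e ^ 0c = 82
e6 ^ 9f = 79
5e ^ 00 = 5e
e9 ^ 70 = 99
03 ^ 69 = 6a
04 ^ 17 = 13
95 ^ 1e = 8b
d9 ^ 83 = 5a
d7 ^ 00 = d7
43 ^ ea = a9
fa ^ 78 = 82

2e 96 6e 5f 3e 82 79 5e 99 6a 13 8b 5a d7 a9 82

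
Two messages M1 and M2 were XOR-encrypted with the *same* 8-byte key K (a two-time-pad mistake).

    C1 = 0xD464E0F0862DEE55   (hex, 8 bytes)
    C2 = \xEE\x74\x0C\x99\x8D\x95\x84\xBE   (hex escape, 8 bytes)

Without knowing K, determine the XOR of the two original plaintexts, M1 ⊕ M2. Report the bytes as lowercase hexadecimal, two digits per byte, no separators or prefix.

C1 ⊕ C2 = (M1 ⊕ K) ⊕ (M2 ⊕ K) = M1 ⊕ M2 — the shared key cancels under XOR.
11010100 ⊕ 11101110 = 00111010
01100100 ⊕ 01110100 = 00010000
11100000 ⊕ 00001100 = 11101100
11110000 ⊕ 10011001 = 01101001
10000110 ⊕ 10001101 = 00001011
00101101 ⊕ 10010101 = 10111000
11101110 ⊕ 10000100 = 01101010
01010101 ⊕ 10111110 = 11101011

3a10ec690bb86aeb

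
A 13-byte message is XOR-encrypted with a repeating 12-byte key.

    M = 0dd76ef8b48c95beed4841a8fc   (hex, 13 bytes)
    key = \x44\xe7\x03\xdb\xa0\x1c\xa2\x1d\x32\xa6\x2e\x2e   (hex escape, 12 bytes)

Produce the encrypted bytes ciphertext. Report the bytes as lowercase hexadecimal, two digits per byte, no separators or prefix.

The 12-byte key repeats, so the effective keystream is 44 e7 03 db a0 1c a2 1d 32 a6 2e 2e 44.
byte 0:  13 ^  68 =  73
byte 1: 215 ^ 231 =  48
byte 2: 110 ^   3 = 109
byte 3: 248 ^ 219 =  35
byte 4: 180 ^ 160 =  20
byte 5: 140 ^  28 = 144
byte 6: 149 ^ 162 =  55
byte 7: 190 ^  29 = 163
byte 8: 237 ^  50 = 223
byte 9:  72 ^ 166 = 238
byte 10:  65 ^  46 = 111
byte 11: 168 ^  46 = 134
byte 12: 252 ^  68 = 184

49306d23149037a3dfee6f86b8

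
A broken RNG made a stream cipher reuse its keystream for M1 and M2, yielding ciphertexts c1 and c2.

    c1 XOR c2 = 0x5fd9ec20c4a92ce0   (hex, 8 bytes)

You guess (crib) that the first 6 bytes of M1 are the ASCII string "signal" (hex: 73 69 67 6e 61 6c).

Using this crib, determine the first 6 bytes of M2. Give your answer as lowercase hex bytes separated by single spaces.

Since c1 ⊕ c2 = M1 ⊕ M2, XORing with the guessed M1 bytes yields the corresponding M2 bytes: M2 = (c1 ⊕ c2) ⊕ M1.
byte 0: 5f XOR 73 = 2c
byte 1: d9 XOR 69 = b0
byte 2: ec XOR 67 = 8b
byte 3: 20 XOR 6e = 4e
byte 4: c4 XOR 61 = a5
byte 5: a9 XOR 6c = c5

2c b0 8b 4e a5 c5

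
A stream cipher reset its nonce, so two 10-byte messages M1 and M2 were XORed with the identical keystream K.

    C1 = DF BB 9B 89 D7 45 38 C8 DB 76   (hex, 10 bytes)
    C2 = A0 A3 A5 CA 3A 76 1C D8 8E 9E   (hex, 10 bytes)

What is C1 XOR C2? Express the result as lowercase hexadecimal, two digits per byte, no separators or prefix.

C1 ⊕ C2 = (M1 ⊕ K) ⊕ (M2 ⊕ K) = M1 ⊕ M2 — the shared key cancels under XOR.
byte 0: df ⊕ a0 = 7f
byte 1: bb ⊕ a3 = 18
byte 2: 9b ⊕ a5 = 3e
byte 3: 89 ⊕ ca = 43
byte 4: d7 ⊕ 3a = ed
byte 5: 45 ⊕ 76 = 33
byte 6: 38 ⊕ 1c = 24
byte 7: c8 ⊕ d8 = 10
byte 8: db ⊕ 8e = 55
byte 9: 76 ⊕ 9e = e8

7f183e43ed33241055e8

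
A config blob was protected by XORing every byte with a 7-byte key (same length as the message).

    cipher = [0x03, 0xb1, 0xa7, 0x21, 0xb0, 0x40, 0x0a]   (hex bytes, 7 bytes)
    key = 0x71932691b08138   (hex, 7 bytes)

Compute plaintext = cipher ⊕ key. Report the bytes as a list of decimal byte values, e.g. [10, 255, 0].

[114, 34, 129, 176, 0, 193, 50]

03 ^ 71 = 72
b1 ^ 93 = 22
a7 ^ 26 = 81
21 ^ 91 = b0
b0 ^ b0 = 00
40 ^ 81 = c1
0a ^ 38 = 32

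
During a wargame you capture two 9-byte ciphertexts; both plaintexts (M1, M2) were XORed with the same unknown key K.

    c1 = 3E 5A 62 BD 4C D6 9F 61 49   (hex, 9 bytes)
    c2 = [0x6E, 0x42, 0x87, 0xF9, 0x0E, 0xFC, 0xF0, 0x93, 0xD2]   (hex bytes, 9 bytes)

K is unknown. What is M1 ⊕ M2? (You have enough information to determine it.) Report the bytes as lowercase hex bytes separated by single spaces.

c1 ⊕ c2 = (M1 ⊕ K) ⊕ (M2 ⊕ K) = M1 ⊕ M2 — the shared key cancels under XOR.
byte 0: 00111110 ⊕ 01101110 = 01010000
byte 1: 01011010 ⊕ 01000010 = 00011000
byte 2: 01100010 ⊕ 10000111 = 11100101
byte 3: 10111101 ⊕ 11111001 = 01000100
byte 4: 01001100 ⊕ 00001110 = 01000010
byte 5: 11010110 ⊕ 11111100 = 00101010
byte 6: 10011111 ⊕ 11110000 = 01101111
byte 7: 01100001 ⊕ 10010011 = 11110010
byte 8: 01001001 ⊕ 11010010 = 10011011

50 18 e5 44 42 2a 6f f2 9b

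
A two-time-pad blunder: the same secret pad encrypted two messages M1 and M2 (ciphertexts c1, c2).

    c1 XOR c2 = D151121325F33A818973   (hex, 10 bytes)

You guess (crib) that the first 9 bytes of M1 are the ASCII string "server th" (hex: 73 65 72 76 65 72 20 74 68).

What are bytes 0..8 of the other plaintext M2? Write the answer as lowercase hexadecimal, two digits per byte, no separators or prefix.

Since c1 ⊕ c2 = M1 ⊕ M2, XORing with the guessed M1 bytes yields the corresponding M2 bytes: M2 = (c1 ⊕ c2) ⊕ M1.
209 ^ 115 = 162
 81 ^ 101 =  52
 18 ^ 114 =  96
 19 ^ 118 = 101
 37 ^ 101 =  64
243 ^ 114 = 129
 58 ^  32 =  26
129 ^ 116 = 245
137 ^ 104 = 225

a234606540811af5e1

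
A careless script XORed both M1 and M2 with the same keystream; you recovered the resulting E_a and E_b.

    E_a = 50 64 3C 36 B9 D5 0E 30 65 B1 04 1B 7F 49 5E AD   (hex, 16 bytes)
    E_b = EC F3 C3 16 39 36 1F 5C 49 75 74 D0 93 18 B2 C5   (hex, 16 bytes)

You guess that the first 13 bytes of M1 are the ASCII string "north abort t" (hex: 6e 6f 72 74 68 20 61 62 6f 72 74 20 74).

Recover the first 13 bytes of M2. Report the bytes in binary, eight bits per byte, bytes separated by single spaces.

11010010 11111000 10001101 01010100 11101000 11000011 01110000 00001110 01000011 10110110 00000100 11101011 10011000

First, E_a ⊕ E_b = (M1 ⊕ K) ⊕ (M2 ⊕ K) = M1 ⊕ M2, so the key drops out. Then M2 = (M1 ⊕ M2) ⊕ M1 over the first 13 bytes.
byte 0: (50 XOR ec) XOR 6e = bc XOR 6e = d2
byte 1: (64 XOR f3) XOR 6f = 97 XOR 6f = f8
byte 2: (3c XOR c3) XOR 72 = ff XOR 72 = 8d
byte 3: (36 XOR 16) XOR 74 = 20 XOR 74 = 54
byte 4: (b9 XOR 39) XOR 68 = 80 XOR 68 = e8
byte 5: (d5 XOR 36) XOR 20 = e3 XOR 20 = c3
byte 6: (0e XOR 1f) XOR 61 = 11 XOR 61 = 70
byte 7: (30 XOR 5c) XOR 62 = 6c XOR 62 = 0e
byte 8: (65 XOR 49) XOR 6f = 2c XOR 6f = 43
byte 9: (b1 XOR 75) XOR 72 = c4 XOR 72 = b6
byte 10: (04 XOR 74) XOR 74 = 70 XOR 74 = 04
byte 11: (1b XOR d0) XOR 20 = cb XOR 20 = eb
byte 12: (7f XOR 93) XOR 74 = ec XOR 74 = 98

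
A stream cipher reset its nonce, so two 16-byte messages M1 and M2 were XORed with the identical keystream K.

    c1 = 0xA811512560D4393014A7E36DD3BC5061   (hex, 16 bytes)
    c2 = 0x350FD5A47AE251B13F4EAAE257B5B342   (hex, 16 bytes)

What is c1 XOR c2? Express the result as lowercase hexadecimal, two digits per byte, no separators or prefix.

9d1e84811a3668812be9498f8409e323

c1 ⊕ c2 = (M1 ⊕ K) ⊕ (M2 ⊕ K) = M1 ⊕ M2 — the shared key cancels under XOR.
byte 0: 168 ^  53 = 157
byte 1:  17 ^  15 =  30
byte 2:  81 ^ 213 = 132
byte 3:  37 ^ 164 = 129
byte 4:  96 ^ 122 =  26
byte 5: 212 ^ 226 =  54
byte 6:  57 ^  81 = 104
byte 7:  48 ^ 177 = 129
byte 8:  20 ^  63 =  43
byte 9: 167 ^  78 = 233
byte 10: 227 ^ 170 =  73
byte 11: 109 ^ 226 = 143
byte 12: 211 ^  87 = 132
byte 13: 188 ^ 181 =   9
byte 14:  80 ^ 179 = 227
byte 15:  97 ^  66 =  35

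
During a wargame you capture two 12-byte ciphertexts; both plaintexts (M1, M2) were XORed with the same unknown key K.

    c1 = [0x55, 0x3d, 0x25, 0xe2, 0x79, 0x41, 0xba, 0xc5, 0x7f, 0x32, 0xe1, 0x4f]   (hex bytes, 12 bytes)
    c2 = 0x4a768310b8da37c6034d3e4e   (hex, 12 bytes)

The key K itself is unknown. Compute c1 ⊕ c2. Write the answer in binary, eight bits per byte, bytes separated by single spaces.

00011111 01001011 10100110 11110010 11000001 10011011 10001101 00000011 01111100 01111111 11011111 00000001

c1 ⊕ c2 = (M1 ⊕ K) ⊕ (M2 ⊕ K) = M1 ⊕ M2 — the shared key cancels under XOR.
01010101 xor 01001010 = 00011111
00111101 xor 01110110 = 01001011
00100101 xor 10000011 = 10100110
11100010 xor 00010000 = 11110010
01111001 xor 10111000 = 11000001
01000001 xor 11011010 = 10011011
10111010 xor 00110111 = 10001101
11000101 xor 11000110 = 00000011
01111111 xor 00000011 = 01111100
00110010 xor 01001101 = 01111111
11100001 xor 00111110 = 11011111
01001111 xor 01001110 = 00000001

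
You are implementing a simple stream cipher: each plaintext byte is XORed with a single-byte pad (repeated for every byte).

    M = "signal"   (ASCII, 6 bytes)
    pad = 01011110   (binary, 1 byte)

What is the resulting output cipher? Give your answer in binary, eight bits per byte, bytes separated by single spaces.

00101101 00110111 00111001 00110000 00111111 00110010

The 1-byte key repeats, so the effective keystream is 5e 5e 5e 5e 5e 5e.
byte 0: 115 xor  94 =  45
byte 1: 105 xor  94 =  55
byte 2: 103 xor  94 =  57
byte 3: 110 xor  94 =  48
byte 4:  97 xor  94 =  63
byte 5: 108 xor  94 =  50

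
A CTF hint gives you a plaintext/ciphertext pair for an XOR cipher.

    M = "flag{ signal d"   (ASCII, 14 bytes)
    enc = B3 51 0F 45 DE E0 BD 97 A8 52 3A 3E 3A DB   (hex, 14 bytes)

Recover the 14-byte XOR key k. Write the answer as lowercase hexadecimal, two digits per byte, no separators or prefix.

d53d6e22a5c0cefecf3c5b521abf

Since enc = M ⊕ k, XORing both sides with M gives k = M ⊕ enc.
102 xor 179 = 213
108 xor  81 =  61
 97 xor  15 = 110
103 xor  69 =  34
123 xor 222 = 165
 32 xor 224 = 192
115 xor 189 = 206
105 xor 151 = 254
103 xor 168 = 207
110 xor  82 =  60
 97 xor  58 =  91
108 xor  62 =  82
 32 xor  58 =  26
100 xor 219 = 191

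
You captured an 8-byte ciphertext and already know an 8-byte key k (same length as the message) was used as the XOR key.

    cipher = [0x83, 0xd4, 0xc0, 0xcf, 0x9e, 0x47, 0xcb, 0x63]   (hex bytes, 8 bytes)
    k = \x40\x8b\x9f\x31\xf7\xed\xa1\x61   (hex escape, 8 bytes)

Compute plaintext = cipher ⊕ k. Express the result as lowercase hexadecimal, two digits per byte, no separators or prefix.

c35f5ffe69aa6a02

XOR is its own inverse, so applying the key byte-wise gives the result directly.
byte 0: 83 XOR 40 = c3
byte 1: d4 XOR 8b = 5f
byte 2: c0 XOR 9f = 5f
byte 3: cf XOR 31 = fe
byte 4: 9e XOR f7 = 69
byte 5: 47 XOR ed = aa
byte 6: cb XOR a1 = 6a
byte 7: 63 XOR 61 = 02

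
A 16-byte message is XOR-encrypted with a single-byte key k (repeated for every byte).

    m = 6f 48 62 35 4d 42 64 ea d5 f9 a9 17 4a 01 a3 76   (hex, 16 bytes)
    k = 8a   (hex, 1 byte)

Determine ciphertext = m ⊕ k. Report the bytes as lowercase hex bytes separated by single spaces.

e5 c2 e8 bf c7 c8 ee 60 5f 73 23 9d c0 8b 29 fc

The 1-byte key repeats, so the effective keystream is 8a 8a 8a 8a 8a 8a 8a 8a 8a 8a 8a 8a 8a 8a 8a 8a.
byte 0: 01101111 ⊕ 10001010 = 11100101
byte 1: 01001000 ⊕ 10001010 = 11000010
byte 2: 01100010 ⊕ 10001010 = 11101000
byte 3: 00110101 ⊕ 10001010 = 10111111
byte 4: 01001101 ⊕ 10001010 = 11000111
byte 5: 01000010 ⊕ 10001010 = 11001000
byte 6: 01100100 ⊕ 10001010 = 11101110
byte 7: 11101010 ⊕ 10001010 = 01100000
byte 8: 11010101 ⊕ 10001010 = 01011111
byte 9: 11111001 ⊕ 10001010 = 01110011
byte 10: 10101001 ⊕ 10001010 = 00100011
byte 11: 00010111 ⊕ 10001010 = 10011101
byte 12: 01001010 ⊕ 10001010 = 11000000
byte 13: 00000001 ⊕ 10001010 = 10001011
byte 14: 10100011 ⊕ 10001010 = 00101001
byte 15: 01110110 ⊕ 10001010 = 11111100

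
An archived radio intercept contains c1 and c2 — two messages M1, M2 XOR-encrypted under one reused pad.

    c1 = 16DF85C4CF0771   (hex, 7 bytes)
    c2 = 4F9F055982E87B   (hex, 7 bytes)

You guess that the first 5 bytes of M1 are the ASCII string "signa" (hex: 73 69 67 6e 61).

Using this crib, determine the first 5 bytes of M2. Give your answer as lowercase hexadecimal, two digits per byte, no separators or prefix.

First, c1 ⊕ c2 = (M1 ⊕ K) ⊕ (M2 ⊕ K) = M1 ⊕ M2, so the key drops out. Then M2 = (M1 ⊕ M2) ⊕ M1 over the first 5 bytes.
byte 0: (16 ^ 4f) ^ 73 = 59 ^ 73 = 2a
byte 1: (df ^ 9f) ^ 69 = 40 ^ 69 = 29
byte 2: (85 ^ 05) ^ 67 = 80 ^ 67 = e7
byte 3: (c4 ^ 59) ^ 6e = 9d ^ 6e = f3
byte 4: (cf ^ 82) ^ 61 = 4d ^ 61 = 2c

2a29e7f32c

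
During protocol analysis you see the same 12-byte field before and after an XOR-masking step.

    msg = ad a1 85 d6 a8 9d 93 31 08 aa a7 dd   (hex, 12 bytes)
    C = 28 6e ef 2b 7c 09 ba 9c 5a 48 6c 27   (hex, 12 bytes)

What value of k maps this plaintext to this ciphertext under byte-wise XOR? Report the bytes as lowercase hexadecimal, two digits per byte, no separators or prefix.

Since C = msg ⊕ k, XORing both sides with msg gives k = msg ⊕ C.
byte 0: ad ⊕ 28 = 85
byte 1: a1 ⊕ 6e = cf
byte 2: 85 ⊕ ef = 6a
byte 3: d6 ⊕ 2b = fd
byte 4: a8 ⊕ 7c = d4
byte 5: 9d ⊕ 09 = 94
byte 6: 93 ⊕ ba = 29
byte 7: 31 ⊕ 9c = ad
byte 8: 08 ⊕ 5a = 52
byte 9: aa ⊕ 48 = e2
byte 10: a7 ⊕ 6c = cb
byte 11: dd ⊕ 27 = fa

85cf6afdd49429ad52e2cbfa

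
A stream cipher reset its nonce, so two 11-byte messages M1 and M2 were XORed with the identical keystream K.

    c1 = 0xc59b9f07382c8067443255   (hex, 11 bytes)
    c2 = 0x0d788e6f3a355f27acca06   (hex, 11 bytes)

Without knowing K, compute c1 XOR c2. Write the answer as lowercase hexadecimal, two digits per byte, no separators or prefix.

c8e311680219df40e8f853

c1 ⊕ c2 = (M1 ⊕ K) ⊕ (M2 ⊕ K) = M1 ⊕ M2 — the shared key cancels under XOR.
byte 0: 11000101 ^ 00001101 = 11001000
byte 1: 10011011 ^ 01111000 = 11100011
byte 2: 10011111 ^ 10001110 = 00010001
byte 3: 00000111 ^ 01101111 = 01101000
byte 4: 00111000 ^ 00111010 = 00000010
byte 5: 00101100 ^ 00110101 = 00011001
byte 6: 10000000 ^ 01011111 = 11011111
byte 7: 01100111 ^ 00100111 = 01000000
byte 8: 01000100 ^ 10101100 = 11101000
byte 9: 00110010 ^ 11001010 = 11111000
byte 10: 01010101 ^ 00000110 = 01010011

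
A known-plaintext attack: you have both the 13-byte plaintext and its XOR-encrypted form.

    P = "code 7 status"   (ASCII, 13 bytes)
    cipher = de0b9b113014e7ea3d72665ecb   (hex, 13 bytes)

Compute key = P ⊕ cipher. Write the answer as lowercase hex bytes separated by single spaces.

bd 64 ff 74 10 23 c7 99 49 13 12 2b b8

Since cipher = P ⊕ key, XORing both sides with P gives key = P ⊕ cipher.
byte 0: 01100011 ^ 11011110 = 10111101
byte 1: 01101111 ^ 00001011 = 01100100
byte 2: 01100100 ^ 10011011 = 11111111
byte 3: 01100101 ^ 00010001 = 01110100
byte 4: 00100000 ^ 00110000 = 00010000
byte 5: 00110111 ^ 00010100 = 00100011
byte 6: 00100000 ^ 11100111 = 11000111
byte 7: 01110011 ^ 11101010 = 10011001
byte 8: 01110100 ^ 00111101 = 01001001
byte 9: 01100001 ^ 01110010 = 00010011
byte 10: 01110100 ^ 01100110 = 00010010
byte 11: 01110101 ^ 01011110 = 00101011
byte 12: 01110011 ^ 11001011 = 10111000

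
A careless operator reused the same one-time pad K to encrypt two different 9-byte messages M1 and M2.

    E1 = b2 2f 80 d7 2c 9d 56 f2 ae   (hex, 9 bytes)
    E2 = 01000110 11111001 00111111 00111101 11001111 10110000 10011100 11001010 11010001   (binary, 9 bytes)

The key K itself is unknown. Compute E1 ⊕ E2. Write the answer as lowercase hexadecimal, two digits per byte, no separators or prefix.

f4d6bfeae32dca387f

E1 ⊕ E2 = (M1 ⊕ K) ⊕ (M2 ⊕ K) = M1 ⊕ M2 — the shared key cancels under XOR.
b2 XOR 46 = f4
2f XOR f9 = d6
80 XOR 3f = bf
d7 XOR 3d = ea
2c XOR cf = e3
9d XOR b0 = 2d
56 XOR 9c = ca
f2 XOR ca = 38
ae XOR d1 = 7f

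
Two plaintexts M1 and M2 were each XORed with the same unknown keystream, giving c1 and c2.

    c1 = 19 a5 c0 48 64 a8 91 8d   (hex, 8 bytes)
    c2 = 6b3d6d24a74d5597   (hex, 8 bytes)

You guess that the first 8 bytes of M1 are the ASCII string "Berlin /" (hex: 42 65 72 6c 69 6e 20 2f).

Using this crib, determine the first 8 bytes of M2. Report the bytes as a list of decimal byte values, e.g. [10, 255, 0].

[48, 253, 223, 0, 170, 139, 228, 53]

First, c1 ⊕ c2 = (M1 ⊕ K) ⊕ (M2 ⊕ K) = M1 ⊕ M2, so the key drops out. Then M2 = (M1 ⊕ M2) ⊕ M1 over the first 8 bytes.
byte 0: (19 ⊕ 6b) ⊕ 42 = 72 ⊕ 42 = 30
byte 1: (a5 ⊕ 3d) ⊕ 65 = 98 ⊕ 65 = fd
byte 2: (c0 ⊕ 6d) ⊕ 72 = ad ⊕ 72 = df
byte 3: (48 ⊕ 24) ⊕ 6c = 6c ⊕ 6c = 00
byte 4: (64 ⊕ a7) ⊕ 69 = c3 ⊕ 69 = aa
byte 5: (a8 ⊕ 4d) ⊕ 6e = e5 ⊕ 6e = 8b
byte 6: (91 ⊕ 55) ⊕ 20 = c4 ⊕ 20 = e4
byte 7: (8d ⊕ 97) ⊕ 2f = 1a ⊕ 2f = 35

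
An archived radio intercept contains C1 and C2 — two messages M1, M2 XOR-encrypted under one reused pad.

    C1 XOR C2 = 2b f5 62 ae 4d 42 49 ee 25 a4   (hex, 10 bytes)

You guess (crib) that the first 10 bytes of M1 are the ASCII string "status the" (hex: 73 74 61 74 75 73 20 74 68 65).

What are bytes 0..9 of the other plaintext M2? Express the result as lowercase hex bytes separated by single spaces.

58 81 03 da 38 31 69 9a 4d c1

Since C1 ⊕ C2 = M1 ⊕ M2, XORing with the guessed M1 bytes yields the corresponding M2 bytes: M2 = (C1 ⊕ C2) ⊕ M1.
2b xor 73 = 58
f5 xor 74 = 81
62 xor 61 = 03
ae xor 74 = da
4d xor 75 = 38
42 xor 73 = 31
49 xor 20 = 69
ee xor 74 = 9a
25 xor 68 = 4d
a4 xor 65 = c1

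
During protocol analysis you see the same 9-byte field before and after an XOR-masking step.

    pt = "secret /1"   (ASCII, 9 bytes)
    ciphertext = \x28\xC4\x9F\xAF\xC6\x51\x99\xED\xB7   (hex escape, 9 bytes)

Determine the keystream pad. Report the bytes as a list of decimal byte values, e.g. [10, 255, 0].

[91, 161, 252, 221, 163, 37, 185, 194, 134]

Since ciphertext = pt ⊕ pad, XORing both sides with pt gives pad = pt ⊕ ciphertext.
byte 0: 73 ^ 28 = 5b
byte 1: 65 ^ c4 = a1
byte 2: 63 ^ 9f = fc
byte 3: 72 ^ af = dd
byte 4: 65 ^ c6 = a3
byte 5: 74 ^ 51 = 25
byte 6: 20 ^ 99 = b9
byte 7: 2f ^ ed = c2
byte 8: 31 ^ b7 = 86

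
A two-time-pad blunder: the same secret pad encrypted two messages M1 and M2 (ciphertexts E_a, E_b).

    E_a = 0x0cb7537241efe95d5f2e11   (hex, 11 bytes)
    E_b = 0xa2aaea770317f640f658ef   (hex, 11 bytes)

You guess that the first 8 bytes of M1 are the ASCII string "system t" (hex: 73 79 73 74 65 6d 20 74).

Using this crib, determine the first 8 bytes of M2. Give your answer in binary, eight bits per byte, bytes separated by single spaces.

11011101 01100100 11001010 01110001 00100111 10010101 00111111 01101001

First, E_a ⊕ E_b = (M1 ⊕ K) ⊕ (M2 ⊕ K) = M1 ⊕ M2, so the key drops out. Then M2 = (M1 ⊕ M2) ⊕ M1 over the first 8 bytes.
byte 0: (0c ⊕ a2) ⊕ 73 = ae ⊕ 73 = dd
byte 1: (b7 ⊕ aa) ⊕ 79 = 1d ⊕ 79 = 64
byte 2: (53 ⊕ ea) ⊕ 73 = b9 ⊕ 73 = ca
byte 3: (72 ⊕ 77) ⊕ 74 = 05 ⊕ 74 = 71
byte 4: (41 ⊕ 03) ⊕ 65 = 42 ⊕ 65 = 27
byte 5: (ef ⊕ 17) ⊕ 6d = f8 ⊕ 6d = 95
byte 6: (e9 ⊕ f6) ⊕ 20 = 1f ⊕ 20 = 3f
byte 7: (5d ⊕ 40) ⊕ 74 = 1d ⊕ 74 = 69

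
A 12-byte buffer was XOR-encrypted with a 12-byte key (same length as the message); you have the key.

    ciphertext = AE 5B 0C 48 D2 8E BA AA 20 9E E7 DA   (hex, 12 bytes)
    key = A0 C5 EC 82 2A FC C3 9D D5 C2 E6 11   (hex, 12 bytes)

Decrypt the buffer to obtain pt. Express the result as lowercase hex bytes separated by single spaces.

0e 9e e0 ca f8 72 79 37 f5 5c 01 cb

ae xor a0 = 0e
5b xor c5 = 9e
0c xor ec = e0
48 xor 82 = ca
d2 xor 2a = f8
8e xor fc = 72
ba xor c3 = 79
aa xor 9d = 37
20 xor d5 = f5
9e xor c2 = 5c
e7 xor e6 = 01
da xor 11 = cb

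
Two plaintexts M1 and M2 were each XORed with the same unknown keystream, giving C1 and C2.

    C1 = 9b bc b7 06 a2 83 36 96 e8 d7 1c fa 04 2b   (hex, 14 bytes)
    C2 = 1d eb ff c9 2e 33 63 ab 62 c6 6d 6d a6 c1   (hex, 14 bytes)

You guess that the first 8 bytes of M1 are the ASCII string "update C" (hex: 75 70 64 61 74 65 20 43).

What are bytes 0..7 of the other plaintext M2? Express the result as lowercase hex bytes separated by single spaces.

f3 27 2c ae f8 d5 75 7e

First, C1 ⊕ C2 = (M1 ⊕ K) ⊕ (M2 ⊕ K) = M1 ⊕ M2, so the key drops out. Then M2 = (M1 ⊕ M2) ⊕ M1 over the first 8 bytes.
byte 0: (9b xor 1d) xor 75 = 86 xor 75 = f3
byte 1: (bc xor eb) xor 70 = 57 xor 70 = 27
byte 2: (b7 xor ff) xor 64 = 48 xor 64 = 2c
byte 3: (06 xor c9) xor 61 = cf xor 61 = ae
byte 4: (a2 xor 2e) xor 74 = 8c xor 74 = f8
byte 5: (83 xor 33) xor 65 = b0 xor 65 = d5
byte 6: (36 xor 63) xor 20 = 55 xor 20 = 75
byte 7: (96 xor ab) xor 43 = 3d xor 43 = 7e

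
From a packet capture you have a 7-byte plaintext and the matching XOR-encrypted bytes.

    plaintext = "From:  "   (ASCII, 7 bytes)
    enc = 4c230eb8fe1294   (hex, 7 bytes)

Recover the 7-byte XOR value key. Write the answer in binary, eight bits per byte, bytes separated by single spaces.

00001010 01010001 01100001 11010101 11000100 00110010 10110100

Since enc = plaintext ⊕ key, XORing both sides with plaintext gives key = plaintext ⊕ enc.
46 ^ 4c = 0a
72 ^ 23 = 51
6f ^ 0e = 61
6d ^ b8 = d5
3a ^ fe = c4
20 ^ 12 = 32
20 ^ 94 = b4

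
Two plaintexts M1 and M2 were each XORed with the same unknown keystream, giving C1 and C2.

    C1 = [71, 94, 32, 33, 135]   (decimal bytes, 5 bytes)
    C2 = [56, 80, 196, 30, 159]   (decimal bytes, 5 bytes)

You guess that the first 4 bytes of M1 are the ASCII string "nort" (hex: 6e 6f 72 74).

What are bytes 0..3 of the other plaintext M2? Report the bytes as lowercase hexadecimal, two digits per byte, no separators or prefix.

1161964b

First, C1 ⊕ C2 = (M1 ⊕ K) ⊕ (M2 ⊕ K) = M1 ⊕ M2, so the key drops out. Then M2 = (M1 ⊕ M2) ⊕ M1 over the first 4 bytes.
byte 0: (47 ⊕ 38) ⊕ 6e = 7f ⊕ 6e = 11
byte 1: (5e ⊕ 50) ⊕ 6f = 0e ⊕ 6f = 61
byte 2: (20 ⊕ c4) ⊕ 72 = e4 ⊕ 72 = 96
byte 3: (21 ⊕ 1e) ⊕ 74 = 3f ⊕ 74 = 4b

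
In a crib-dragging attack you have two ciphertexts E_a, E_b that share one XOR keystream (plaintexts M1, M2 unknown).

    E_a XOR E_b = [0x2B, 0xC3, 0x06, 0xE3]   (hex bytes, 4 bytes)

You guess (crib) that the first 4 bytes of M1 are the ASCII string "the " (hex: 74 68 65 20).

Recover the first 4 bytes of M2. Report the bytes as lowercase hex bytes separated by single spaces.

Since E_a ⊕ E_b = M1 ⊕ M2, XORing with the guessed M1 bytes yields the corresponding M2 bytes: M2 = (E_a ⊕ E_b) ⊕ M1.
2b XOR 74 = 5f
c3 XOR 68 = ab
06 XOR 65 = 63
e3 XOR 20 = c3

5f ab 63 c3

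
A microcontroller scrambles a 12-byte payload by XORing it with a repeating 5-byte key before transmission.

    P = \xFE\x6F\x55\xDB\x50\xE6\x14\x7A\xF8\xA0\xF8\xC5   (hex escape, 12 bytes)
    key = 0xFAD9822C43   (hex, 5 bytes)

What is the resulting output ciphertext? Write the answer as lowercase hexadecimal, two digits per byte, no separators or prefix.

The 5-byte key repeats, so the effective keystream is fa d9 82 2c 43 fa d9 82 2c 43 fa d9.
byte 0: 254 ⊕ 250 =   4
byte 1: 111 ⊕ 217 = 182
byte 2:  85 ⊕ 130 = 215
byte 3: 219 ⊕  44 = 247
byte 4:  80 ⊕  67 =  19
byte 5: 230 ⊕ 250 =  28
byte 6:  20 ⊕ 217 = 205
byte 7: 122 ⊕ 130 = 248
byte 8: 248 ⊕  44 = 212
byte 9: 160 ⊕  67 = 227
byte 10: 248 ⊕ 250 =   2
byte 11: 197 ⊕ 217 =  28

04b6d7f7131ccdf8d4e3021c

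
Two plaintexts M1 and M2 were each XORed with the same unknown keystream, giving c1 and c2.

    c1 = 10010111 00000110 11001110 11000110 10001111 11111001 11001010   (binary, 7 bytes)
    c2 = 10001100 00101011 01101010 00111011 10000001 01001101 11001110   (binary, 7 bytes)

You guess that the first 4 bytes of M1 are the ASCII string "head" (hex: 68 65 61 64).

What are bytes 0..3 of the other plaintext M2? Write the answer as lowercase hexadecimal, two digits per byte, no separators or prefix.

7348c599

First, c1 ⊕ c2 = (M1 ⊕ K) ⊕ (M2 ⊕ K) = M1 ⊕ M2, so the key drops out. Then M2 = (M1 ⊕ M2) ⊕ M1 over the first 4 bytes.
byte 0: (97 ⊕ 8c) ⊕ 68 = 1b ⊕ 68 = 73
byte 1: (06 ⊕ 2b) ⊕ 65 = 2d ⊕ 65 = 48
byte 2: (ce ⊕ 6a) ⊕ 61 = a4 ⊕ 61 = c5
byte 3: (c6 ⊕ 3b) ⊕ 64 = fd ⊕ 64 = 99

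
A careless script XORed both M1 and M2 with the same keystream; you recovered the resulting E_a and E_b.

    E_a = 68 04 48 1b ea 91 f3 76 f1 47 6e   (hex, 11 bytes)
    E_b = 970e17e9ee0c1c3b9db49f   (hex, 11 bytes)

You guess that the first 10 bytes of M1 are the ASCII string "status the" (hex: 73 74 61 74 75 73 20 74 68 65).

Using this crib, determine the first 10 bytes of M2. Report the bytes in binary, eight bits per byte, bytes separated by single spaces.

First, E_a ⊕ E_b = (M1 ⊕ K) ⊕ (M2 ⊕ K) = M1 ⊕ M2, so the key drops out. Then M2 = (M1 ⊕ M2) ⊕ M1 over the first 10 bytes.
byte 0: (68 ⊕ 97) ⊕ 73 = ff ⊕ 73 = 8c
byte 1: (04 ⊕ 0e) ⊕ 74 = 0a ⊕ 74 = 7e
byte 2: (48 ⊕ 17) ⊕ 61 = 5f ⊕ 61 = 3e
byte 3: (1b ⊕ e9) ⊕ 74 = f2 ⊕ 74 = 86
byte 4: (ea ⊕ ee) ⊕ 75 = 04 ⊕ 75 = 71
byte 5: (91 ⊕ 0c) ⊕ 73 = 9d ⊕ 73 = ee
byte 6: (f3 ⊕ 1c) ⊕ 20 = ef ⊕ 20 = cf
byte 7: (76 ⊕ 3b) ⊕ 74 = 4d ⊕ 74 = 39
byte 8: (f1 ⊕ 9d) ⊕ 68 = 6c ⊕ 68 = 04
byte 9: (47 ⊕ b4) ⊕ 65 = f3 ⊕ 65 = 96

10001100 01111110 00111110 10000110 01110001 11101110 11001111 00111001 00000100 10010110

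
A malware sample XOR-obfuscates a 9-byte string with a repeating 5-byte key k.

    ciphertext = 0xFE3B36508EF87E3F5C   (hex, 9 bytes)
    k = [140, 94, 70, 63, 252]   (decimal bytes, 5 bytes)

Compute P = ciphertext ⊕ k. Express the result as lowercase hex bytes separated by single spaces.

The 5-byte key repeats, so the effective keystream is 8c 5e 46 3f fc 8c 5e 46 3f.
byte 0: fe XOR 8c = 72
byte 1: 3b XOR 5e = 65
byte 2: 36 XOR 46 = 70
byte 3: 50 XOR 3f = 6f
byte 4: 8e XOR fc = 72
byte 5: f8 XOR 8c = 74
byte 6: 7e XOR 5e = 20
byte 7: 3f XOR 46 = 79
byte 8: 5c XOR 3f = 63

72 65 70 6f 72 74 20 79 63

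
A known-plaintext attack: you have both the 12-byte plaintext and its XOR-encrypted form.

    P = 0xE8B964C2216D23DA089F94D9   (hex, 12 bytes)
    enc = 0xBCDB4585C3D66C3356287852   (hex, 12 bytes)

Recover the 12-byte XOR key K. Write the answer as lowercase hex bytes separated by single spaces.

Since enc = P ⊕ K, XORing both sides with P gives K = P ⊕ enc.
e8 xor bc = 54
b9 xor db = 62
64 xor 45 = 21
c2 xor 85 = 47
21 xor c3 = e2
6d xor d6 = bb
23 xor 6c = 4f
da xor 33 = e9
08 xor 56 = 5e
9f xor 28 = b7
94 xor 78 = ec
d9 xor 52 = 8b

54 62 21 47 e2 bb 4f e9 5e b7 ec 8b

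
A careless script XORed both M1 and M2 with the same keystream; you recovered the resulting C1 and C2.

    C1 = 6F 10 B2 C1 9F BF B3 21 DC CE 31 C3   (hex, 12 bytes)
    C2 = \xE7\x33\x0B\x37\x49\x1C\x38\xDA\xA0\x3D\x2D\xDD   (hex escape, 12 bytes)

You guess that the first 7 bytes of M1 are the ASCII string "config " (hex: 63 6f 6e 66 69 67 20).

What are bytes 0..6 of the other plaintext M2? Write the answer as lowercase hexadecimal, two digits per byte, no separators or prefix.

First, C1 ⊕ C2 = (M1 ⊕ K) ⊕ (M2 ⊕ K) = M1 ⊕ M2, so the key drops out. Then M2 = (M1 ⊕ M2) ⊕ M1 over the first 7 bytes.
byte 0: (6f XOR e7) XOR 63 = 88 XOR 63 = eb
byte 1: (10 XOR 33) XOR 6f = 23 XOR 6f = 4c
byte 2: (b2 XOR 0b) XOR 6e = b9 XOR 6e = d7
byte 3: (c1 XOR 37) XOR 66 = f6 XOR 66 = 90
byte 4: (9f XOR 49) XOR 69 = d6 XOR 69 = bf
byte 5: (bf XOR 1c) XOR 67 = a3 XOR 67 = c4
byte 6: (b3 XOR 38) XOR 20 = 8b XOR 20 = ab

eb4cd790bfc4ab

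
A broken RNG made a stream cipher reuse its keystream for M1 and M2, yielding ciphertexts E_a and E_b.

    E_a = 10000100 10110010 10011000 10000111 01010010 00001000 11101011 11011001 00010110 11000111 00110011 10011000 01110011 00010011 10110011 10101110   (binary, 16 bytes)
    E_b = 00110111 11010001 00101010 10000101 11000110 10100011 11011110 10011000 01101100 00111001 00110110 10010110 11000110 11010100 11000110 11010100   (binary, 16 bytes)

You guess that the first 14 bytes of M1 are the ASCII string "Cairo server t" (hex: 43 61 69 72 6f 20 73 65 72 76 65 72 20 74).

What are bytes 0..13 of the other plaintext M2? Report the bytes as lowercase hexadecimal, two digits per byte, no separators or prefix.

First, E_a ⊕ E_b = (M1 ⊕ K) ⊕ (M2 ⊕ K) = M1 ⊕ M2, so the key drops out. Then M2 = (M1 ⊕ M2) ⊕ M1 over the first 14 bytes.
byte 0: (84 ⊕ 37) ⊕ 43 = b3 ⊕ 43 = f0
byte 1: (b2 ⊕ d1) ⊕ 61 = 63 ⊕ 61 = 02
byte 2: (98 ⊕ 2a) ⊕ 69 = b2 ⊕ 69 = db
byte 3: (87 ⊕ 85) ⊕ 72 = 02 ⊕ 72 = 70
byte 4: (52 ⊕ c6) ⊕ 6f = 94 ⊕ 6f = fb
byte 5: (08 ⊕ a3) ⊕ 20 = ab ⊕ 20 = 8b
byte 6: (eb ⊕ de) ⊕ 73 = 35 ⊕ 73 = 46
byte 7: (d9 ⊕ 98) ⊕ 65 = 41 ⊕ 65 = 24
byte 8: (16 ⊕ 6c) ⊕ 72 = 7a ⊕ 72 = 08
byte 9: (c7 ⊕ 39) ⊕ 76 = fe ⊕ 76 = 88
byte 10: (33 ⊕ 36) ⊕ 65 = 05 ⊕ 65 = 60
byte 11: (98 ⊕ 96) ⊕ 72 = 0e ⊕ 72 = 7c
byte 12: (73 ⊕ c6) ⊕ 20 = b5 ⊕ 20 = 95
byte 13: (13 ⊕ d4) ⊕ 74 = c7 ⊕ 74 = b3

f002db70fb8b46240888607c95b3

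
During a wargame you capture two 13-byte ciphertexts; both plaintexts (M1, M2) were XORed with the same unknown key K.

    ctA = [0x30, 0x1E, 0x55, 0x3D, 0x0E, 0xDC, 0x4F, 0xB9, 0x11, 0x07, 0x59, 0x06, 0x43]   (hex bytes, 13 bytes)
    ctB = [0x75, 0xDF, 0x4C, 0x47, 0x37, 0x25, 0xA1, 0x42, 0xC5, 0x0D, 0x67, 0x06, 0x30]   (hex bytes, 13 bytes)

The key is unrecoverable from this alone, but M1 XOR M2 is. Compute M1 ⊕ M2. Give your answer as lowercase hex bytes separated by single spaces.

45 c1 19 7a 39 f9 ee fb d4 0a 3e 00 73

ctA ⊕ ctB = (M1 ⊕ K) ⊕ (M2 ⊕ K) = M1 ⊕ M2 — the shared key cancels under XOR.
00110000 ⊕ 01110101 = 01000101
00011110 ⊕ 11011111 = 11000001
01010101 ⊕ 01001100 = 00011001
00111101 ⊕ 01000111 = 01111010
00001110 ⊕ 00110111 = 00111001
11011100 ⊕ 00100101 = 11111001
01001111 ⊕ 10100001 = 11101110
10111001 ⊕ 01000010 = 11111011
00010001 ⊕ 11000101 = 11010100
00000111 ⊕ 00001101 = 00001010
01011001 ⊕ 01100111 = 00111110
00000110 ⊕ 00000110 = 00000000
01000011 ⊕ 00110000 = 01110011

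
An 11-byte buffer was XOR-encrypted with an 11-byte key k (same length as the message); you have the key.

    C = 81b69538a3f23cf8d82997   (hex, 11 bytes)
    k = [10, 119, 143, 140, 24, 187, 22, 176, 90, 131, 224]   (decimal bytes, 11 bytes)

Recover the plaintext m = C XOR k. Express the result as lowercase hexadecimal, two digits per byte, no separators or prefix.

8bc11ab4bb492a4882aa77

XOR is its own inverse, so applying the key byte-wise gives the result directly.
10000001 ^ 00001010 = 10001011
10110110 ^ 01110111 = 11000001
10010101 ^ 10001111 = 00011010
00111000 ^ 10001100 = 10110100
10100011 ^ 00011000 = 10111011
11110010 ^ 10111011 = 01001001
00111100 ^ 00010110 = 00101010
11111000 ^ 10110000 = 01001000
11011000 ^ 01011010 = 10000010
00101001 ^ 10000011 = 10101010
10010111 ^ 11100000 = 01110111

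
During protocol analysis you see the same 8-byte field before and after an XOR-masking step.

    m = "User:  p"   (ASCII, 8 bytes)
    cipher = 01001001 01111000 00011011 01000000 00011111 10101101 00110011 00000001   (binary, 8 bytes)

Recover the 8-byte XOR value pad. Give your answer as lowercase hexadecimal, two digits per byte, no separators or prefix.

Since cipher = m ⊕ pad, XORing both sides with m gives pad = m ⊕ cipher.
byte 0: 55 XOR 49 = 1c
byte 1: 73 XOR 78 = 0b
byte 2: 65 XOR 1b = 7e
byte 3: 72 XOR 40 = 32
byte 4: 3a XOR 1f = 25
byte 5: 20 XOR ad = 8d
byte 6: 20 XOR 33 = 13
byte 7: 70 XOR 01 = 71

1c0b7e32258d1371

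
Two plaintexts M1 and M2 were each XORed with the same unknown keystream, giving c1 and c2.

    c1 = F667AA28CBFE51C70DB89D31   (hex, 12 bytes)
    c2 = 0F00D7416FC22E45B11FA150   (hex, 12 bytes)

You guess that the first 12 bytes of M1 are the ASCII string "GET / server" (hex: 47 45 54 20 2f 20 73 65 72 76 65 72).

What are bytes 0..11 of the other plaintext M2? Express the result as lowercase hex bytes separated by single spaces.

First, c1 ⊕ c2 = (M1 ⊕ K) ⊕ (M2 ⊕ K) = M1 ⊕ M2, so the key drops out. Then M2 = (M1 ⊕ M2) ⊕ M1 over the first 12 bytes.
byte 0: (f6 ⊕ 0f) ⊕ 47 = f9 ⊕ 47 = be
byte 1: (67 ⊕ 00) ⊕ 45 = 67 ⊕ 45 = 22
byte 2: (aa ⊕ d7) ⊕ 54 = 7d ⊕ 54 = 29
byte 3: (28 ⊕ 41) ⊕ 20 = 69 ⊕ 20 = 49
byte 4: (cb ⊕ 6f) ⊕ 2f = a4 ⊕ 2f = 8b
byte 5: (fe ⊕ c2) ⊕ 20 = 3c ⊕ 20 = 1c
byte 6: (51 ⊕ 2e) ⊕ 73 = 7f ⊕ 73 = 0c
byte 7: (c7 ⊕ 45) ⊕ 65 = 82 ⊕ 65 = e7
byte 8: (0d ⊕ b1) ⊕ 72 = bc ⊕ 72 = ce
byte 9: (b8 ⊕ 1f) ⊕ 76 = a7 ⊕ 76 = d1
byte 10: (9d ⊕ a1) ⊕ 65 = 3c ⊕ 65 = 59
byte 11: (31 ⊕ 50) ⊕ 72 = 61 ⊕ 72 = 13

be 22 29 49 8b 1c 0c e7 ce d1 59 13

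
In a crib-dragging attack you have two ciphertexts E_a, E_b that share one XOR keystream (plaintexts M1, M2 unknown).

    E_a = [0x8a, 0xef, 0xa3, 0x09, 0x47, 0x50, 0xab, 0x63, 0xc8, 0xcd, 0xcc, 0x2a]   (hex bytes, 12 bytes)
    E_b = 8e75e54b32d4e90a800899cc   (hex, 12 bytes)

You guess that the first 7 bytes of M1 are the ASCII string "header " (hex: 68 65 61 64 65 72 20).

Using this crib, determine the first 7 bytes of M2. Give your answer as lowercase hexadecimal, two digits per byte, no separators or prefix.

6cff272610f662

First, E_a ⊕ E_b = (M1 ⊕ K) ⊕ (M2 ⊕ K) = M1 ⊕ M2, so the key drops out. Then M2 = (M1 ⊕ M2) ⊕ M1 over the first 7 bytes.
byte 0: (8a ⊕ 8e) ⊕ 68 = 04 ⊕ 68 = 6c
byte 1: (ef ⊕ 75) ⊕ 65 = 9a ⊕ 65 = ff
byte 2: (a3 ⊕ e5) ⊕ 61 = 46 ⊕ 61 = 27
byte 3: (09 ⊕ 4b) ⊕ 64 = 42 ⊕ 64 = 26
byte 4: (47 ⊕ 32) ⊕ 65 = 75 ⊕ 65 = 10
byte 5: (50 ⊕ d4) ⊕ 72 = 84 ⊕ 72 = f6
byte 6: (ab ⊕ e9) ⊕ 20 = 42 ⊕ 20 = 62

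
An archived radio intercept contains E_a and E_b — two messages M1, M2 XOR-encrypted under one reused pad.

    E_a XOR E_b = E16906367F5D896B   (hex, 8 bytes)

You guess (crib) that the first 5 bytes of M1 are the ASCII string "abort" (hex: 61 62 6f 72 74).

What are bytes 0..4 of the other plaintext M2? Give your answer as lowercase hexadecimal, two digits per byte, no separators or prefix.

Since E_a ⊕ E_b = M1 ⊕ M2, XORing with the guessed M1 bytes yields the corresponding M2 bytes: M2 = (E_a ⊕ E_b) ⊕ M1.
11100001 xor 01100001 = 10000000
01101001 xor 01100010 = 00001011
00000110 xor 01101111 = 01101001
00110110 xor 01110010 = 01000100
01111111 xor 01110100 = 00001011

800b69440b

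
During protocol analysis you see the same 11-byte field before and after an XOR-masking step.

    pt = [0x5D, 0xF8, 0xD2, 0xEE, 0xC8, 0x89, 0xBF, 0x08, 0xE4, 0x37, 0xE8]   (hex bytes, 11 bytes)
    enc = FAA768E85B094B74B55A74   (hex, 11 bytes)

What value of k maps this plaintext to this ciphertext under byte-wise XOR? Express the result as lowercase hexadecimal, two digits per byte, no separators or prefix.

Since enc = pt ⊕ k, XORing both sides with pt gives k = pt ⊕ enc.
 93 XOR 250 = 167
248 XOR 167 =  95
210 XOR 104 = 186
238 XOR 232 =   6
200 XOR  91 = 147
137 XOR   9 = 128
191 XOR  75 = 244
  8 XOR 116 = 124
228 XOR 181 =  81
 55 XOR  90 = 109
232 XOR 116 = 156

a75fba069380f47c516d9c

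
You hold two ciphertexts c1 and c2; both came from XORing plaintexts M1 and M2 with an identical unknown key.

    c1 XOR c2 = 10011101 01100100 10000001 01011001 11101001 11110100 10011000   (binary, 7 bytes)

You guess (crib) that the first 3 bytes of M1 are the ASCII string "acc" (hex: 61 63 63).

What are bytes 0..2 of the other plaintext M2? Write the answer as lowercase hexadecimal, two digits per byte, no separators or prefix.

Since c1 ⊕ c2 = M1 ⊕ M2, XORing with the guessed M1 bytes yields the corresponding M2 bytes: M2 = (c1 ⊕ c2) ⊕ M1.
10011101 ⊕ 01100001 = 11111100
01100100 ⊕ 01100011 = 00000111
10000001 ⊕ 01100011 = 11100010

fc07e2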